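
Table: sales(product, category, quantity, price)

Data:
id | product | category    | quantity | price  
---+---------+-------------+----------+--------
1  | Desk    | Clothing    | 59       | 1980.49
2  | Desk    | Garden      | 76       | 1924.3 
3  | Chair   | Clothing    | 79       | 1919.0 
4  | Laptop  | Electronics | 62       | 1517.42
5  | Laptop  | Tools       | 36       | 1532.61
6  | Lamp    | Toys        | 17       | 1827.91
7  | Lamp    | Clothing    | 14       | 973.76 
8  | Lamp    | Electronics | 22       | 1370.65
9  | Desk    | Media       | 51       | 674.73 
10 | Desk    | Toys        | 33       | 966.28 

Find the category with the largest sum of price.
SELECT category, SUM(price) as val
FROM sales
GROUP BY category
ORDER BY val DESC
LIMIT 1

Result: Clothing with sum(price) = 4873.25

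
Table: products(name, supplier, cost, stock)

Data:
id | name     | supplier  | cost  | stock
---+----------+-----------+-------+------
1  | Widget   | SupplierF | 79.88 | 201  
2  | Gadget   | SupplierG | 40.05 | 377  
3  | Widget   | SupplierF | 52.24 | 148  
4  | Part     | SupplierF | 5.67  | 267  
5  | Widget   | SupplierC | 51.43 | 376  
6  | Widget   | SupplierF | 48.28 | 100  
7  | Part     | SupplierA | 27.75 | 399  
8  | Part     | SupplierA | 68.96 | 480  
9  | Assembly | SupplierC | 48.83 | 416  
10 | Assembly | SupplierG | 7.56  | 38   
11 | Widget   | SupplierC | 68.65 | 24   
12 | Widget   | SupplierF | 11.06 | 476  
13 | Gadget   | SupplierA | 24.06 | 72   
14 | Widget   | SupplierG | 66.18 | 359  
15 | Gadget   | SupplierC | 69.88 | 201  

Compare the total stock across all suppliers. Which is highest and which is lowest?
SELECT supplier, SUM(stock)
FROM products
GROUP BY supplier
ORDER BY SUM(stock)

All groups:
  SupplierG: 774
  SupplierA: 951
  SupplierC: 1017
  SupplierF: 1192

Highest: SupplierF (1192)
Lowest: SupplierG (774)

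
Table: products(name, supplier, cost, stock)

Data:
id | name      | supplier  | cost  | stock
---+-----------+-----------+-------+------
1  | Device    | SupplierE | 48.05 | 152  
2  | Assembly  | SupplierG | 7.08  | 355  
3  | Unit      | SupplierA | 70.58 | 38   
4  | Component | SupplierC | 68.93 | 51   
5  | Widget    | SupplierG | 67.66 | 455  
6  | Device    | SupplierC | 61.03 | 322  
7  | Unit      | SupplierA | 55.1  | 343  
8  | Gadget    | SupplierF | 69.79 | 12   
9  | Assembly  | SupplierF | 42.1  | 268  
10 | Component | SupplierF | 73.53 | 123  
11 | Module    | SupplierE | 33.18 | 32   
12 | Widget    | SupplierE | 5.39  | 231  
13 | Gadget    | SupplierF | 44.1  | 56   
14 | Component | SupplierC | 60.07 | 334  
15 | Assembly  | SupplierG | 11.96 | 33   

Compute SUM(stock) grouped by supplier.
SELECT supplier, SUM(stock) as result
FROM products
GROUP BY supplier

Result:
  SupplierA: 381
  SupplierC: 707
  SupplierE: 415
  SupplierF: 459
  SupplierG: 843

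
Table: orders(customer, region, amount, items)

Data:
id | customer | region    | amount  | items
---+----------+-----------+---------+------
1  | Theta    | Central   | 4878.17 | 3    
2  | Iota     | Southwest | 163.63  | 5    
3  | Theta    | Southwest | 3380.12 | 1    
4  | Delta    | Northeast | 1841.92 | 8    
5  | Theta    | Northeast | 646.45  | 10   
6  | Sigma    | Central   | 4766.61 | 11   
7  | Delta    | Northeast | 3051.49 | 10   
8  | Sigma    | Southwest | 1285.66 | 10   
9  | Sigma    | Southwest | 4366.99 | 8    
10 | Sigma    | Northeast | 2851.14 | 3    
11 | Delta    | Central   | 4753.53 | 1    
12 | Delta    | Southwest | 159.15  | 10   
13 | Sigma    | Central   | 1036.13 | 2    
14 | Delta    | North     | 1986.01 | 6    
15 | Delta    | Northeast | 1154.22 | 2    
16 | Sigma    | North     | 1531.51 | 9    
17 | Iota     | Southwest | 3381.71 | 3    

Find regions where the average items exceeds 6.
SELECT region, AVG(items)
FROM orders
GROUP BY region
HAVING AVG(items) > 6

Result:
  North: avg=7.50
  Northeast: avg=6.60
  Southwest: avg=6.17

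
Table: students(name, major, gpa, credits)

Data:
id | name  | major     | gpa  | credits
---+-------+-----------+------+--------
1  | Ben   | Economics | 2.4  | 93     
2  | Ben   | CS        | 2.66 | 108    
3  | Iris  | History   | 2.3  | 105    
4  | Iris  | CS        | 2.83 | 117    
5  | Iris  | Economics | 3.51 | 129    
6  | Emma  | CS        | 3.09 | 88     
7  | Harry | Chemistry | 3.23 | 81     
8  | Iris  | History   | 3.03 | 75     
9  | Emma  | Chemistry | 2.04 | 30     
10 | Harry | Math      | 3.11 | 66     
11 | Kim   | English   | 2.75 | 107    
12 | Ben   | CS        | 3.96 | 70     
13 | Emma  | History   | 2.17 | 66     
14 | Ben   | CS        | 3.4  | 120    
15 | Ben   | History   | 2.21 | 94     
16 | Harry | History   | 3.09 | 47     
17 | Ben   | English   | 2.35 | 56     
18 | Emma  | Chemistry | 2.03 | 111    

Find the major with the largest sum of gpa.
SELECT major, SUM(gpa) as val
FROM students
GROUP BY major
ORDER BY val DESC
LIMIT 1

Result: CS with sum(gpa) = 15.94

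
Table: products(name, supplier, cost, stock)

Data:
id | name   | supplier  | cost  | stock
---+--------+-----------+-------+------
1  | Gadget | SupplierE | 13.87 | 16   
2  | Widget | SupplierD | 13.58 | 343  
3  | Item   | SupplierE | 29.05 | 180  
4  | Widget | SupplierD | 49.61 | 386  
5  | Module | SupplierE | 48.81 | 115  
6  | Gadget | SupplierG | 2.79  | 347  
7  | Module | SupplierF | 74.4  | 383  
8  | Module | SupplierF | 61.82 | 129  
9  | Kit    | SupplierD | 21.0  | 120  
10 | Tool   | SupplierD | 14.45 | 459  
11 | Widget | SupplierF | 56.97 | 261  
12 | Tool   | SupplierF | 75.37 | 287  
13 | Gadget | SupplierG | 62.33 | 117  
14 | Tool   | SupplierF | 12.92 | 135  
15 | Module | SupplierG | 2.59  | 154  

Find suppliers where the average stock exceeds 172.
SELECT supplier, AVG(stock)
FROM products
GROUP BY supplier
HAVING AVG(stock) > 172

Result:
  SupplierD: avg=327.00
  SupplierF: avg=239.00
  SupplierG: avg=206.00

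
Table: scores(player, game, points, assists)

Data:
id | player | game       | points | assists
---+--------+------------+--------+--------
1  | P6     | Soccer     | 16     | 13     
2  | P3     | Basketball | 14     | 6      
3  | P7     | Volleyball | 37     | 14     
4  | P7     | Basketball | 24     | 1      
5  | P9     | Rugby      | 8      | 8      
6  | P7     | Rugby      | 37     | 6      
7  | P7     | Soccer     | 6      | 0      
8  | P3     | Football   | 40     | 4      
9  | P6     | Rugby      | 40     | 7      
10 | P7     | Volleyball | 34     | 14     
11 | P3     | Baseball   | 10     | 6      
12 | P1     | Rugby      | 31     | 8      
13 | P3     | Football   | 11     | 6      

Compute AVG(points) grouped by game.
SELECT game, AVG(points) as result
FROM scores
GROUP BY game

Result:
  Baseball: 10.00
  Basketball: 19.00
  Football: 25.50
  Rugby: 29.00
  Soccer: 11.00
  Volleyball: 35.50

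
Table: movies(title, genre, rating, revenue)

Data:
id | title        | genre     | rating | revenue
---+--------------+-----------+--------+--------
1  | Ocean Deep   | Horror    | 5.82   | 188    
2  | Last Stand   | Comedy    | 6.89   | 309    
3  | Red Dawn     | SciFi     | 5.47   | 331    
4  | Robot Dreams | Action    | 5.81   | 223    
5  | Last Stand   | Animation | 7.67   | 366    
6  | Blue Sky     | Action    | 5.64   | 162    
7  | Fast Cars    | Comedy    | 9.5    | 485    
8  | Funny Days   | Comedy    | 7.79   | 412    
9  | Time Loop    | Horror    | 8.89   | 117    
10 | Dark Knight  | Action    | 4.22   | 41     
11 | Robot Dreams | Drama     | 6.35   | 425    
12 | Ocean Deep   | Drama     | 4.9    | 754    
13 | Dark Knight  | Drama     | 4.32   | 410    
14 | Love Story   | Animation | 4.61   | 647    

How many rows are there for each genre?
SELECT genre, COUNT(*) as count
FROM movies
GROUP BY genre

Result:
  Action: 3
  Animation: 2
  Comedy: 3
  Drama: 3
  Horror: 2
  SciFi: 1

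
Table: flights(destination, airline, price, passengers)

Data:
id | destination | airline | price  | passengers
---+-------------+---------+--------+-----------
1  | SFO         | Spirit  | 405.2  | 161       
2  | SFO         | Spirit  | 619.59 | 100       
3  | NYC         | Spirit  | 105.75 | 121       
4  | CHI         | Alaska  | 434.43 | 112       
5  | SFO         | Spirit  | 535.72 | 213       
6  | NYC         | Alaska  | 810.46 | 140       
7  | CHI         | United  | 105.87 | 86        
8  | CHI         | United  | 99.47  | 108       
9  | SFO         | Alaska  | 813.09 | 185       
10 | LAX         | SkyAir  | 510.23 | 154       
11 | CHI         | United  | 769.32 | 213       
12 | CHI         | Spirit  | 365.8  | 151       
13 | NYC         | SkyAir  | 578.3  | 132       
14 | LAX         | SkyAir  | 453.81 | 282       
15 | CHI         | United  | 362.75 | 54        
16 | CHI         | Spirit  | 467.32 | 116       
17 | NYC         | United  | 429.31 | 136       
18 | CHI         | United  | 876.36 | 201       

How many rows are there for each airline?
SELECT airline, COUNT(*) as count
FROM flights
GROUP BY airline

Result:
  Alaska: 3
  SkyAir: 3
  Spirit: 6
  United: 6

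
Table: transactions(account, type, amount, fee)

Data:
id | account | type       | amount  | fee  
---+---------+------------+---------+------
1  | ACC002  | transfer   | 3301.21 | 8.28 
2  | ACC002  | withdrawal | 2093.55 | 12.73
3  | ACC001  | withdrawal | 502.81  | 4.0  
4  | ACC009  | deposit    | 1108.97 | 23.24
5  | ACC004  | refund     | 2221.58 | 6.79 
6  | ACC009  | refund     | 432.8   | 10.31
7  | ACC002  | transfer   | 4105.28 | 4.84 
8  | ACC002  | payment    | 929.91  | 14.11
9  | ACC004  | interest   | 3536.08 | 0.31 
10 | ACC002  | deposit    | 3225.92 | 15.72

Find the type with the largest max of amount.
SELECT type, MAX(amount) as val
FROM transactions
GROUP BY type
ORDER BY val DESC
LIMIT 1

Result: transfer with max(amount) = 4105.28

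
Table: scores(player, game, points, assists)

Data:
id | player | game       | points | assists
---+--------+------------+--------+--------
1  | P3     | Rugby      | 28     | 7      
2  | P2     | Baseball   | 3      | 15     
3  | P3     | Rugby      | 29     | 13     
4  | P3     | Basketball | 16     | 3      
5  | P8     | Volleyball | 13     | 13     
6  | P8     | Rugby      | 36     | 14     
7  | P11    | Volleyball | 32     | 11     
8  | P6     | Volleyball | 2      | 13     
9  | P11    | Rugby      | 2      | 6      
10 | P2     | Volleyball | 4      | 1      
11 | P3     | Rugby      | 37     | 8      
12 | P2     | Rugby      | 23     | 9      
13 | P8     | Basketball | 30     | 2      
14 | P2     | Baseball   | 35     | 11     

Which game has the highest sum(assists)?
SELECT game, SUM(assists) as val
FROM scores
GROUP BY game
ORDER BY val DESC
LIMIT 1

Result: Rugby with sum(assists) = 57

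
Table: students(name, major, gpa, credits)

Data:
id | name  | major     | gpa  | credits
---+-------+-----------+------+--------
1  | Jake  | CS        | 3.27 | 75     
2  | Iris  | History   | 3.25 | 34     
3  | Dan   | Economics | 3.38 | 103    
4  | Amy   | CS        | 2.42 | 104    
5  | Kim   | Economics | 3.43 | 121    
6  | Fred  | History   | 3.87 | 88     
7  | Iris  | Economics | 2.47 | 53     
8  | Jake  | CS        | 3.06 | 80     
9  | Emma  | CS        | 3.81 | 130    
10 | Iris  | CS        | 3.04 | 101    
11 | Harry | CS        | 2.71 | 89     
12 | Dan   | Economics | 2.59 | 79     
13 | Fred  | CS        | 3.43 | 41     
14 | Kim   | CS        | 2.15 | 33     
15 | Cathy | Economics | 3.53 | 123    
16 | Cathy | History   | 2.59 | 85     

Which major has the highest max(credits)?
SELECT major, MAX(credits) as val
FROM students
GROUP BY major
ORDER BY val DESC
LIMIT 1

Result: CS with max(credits) = 130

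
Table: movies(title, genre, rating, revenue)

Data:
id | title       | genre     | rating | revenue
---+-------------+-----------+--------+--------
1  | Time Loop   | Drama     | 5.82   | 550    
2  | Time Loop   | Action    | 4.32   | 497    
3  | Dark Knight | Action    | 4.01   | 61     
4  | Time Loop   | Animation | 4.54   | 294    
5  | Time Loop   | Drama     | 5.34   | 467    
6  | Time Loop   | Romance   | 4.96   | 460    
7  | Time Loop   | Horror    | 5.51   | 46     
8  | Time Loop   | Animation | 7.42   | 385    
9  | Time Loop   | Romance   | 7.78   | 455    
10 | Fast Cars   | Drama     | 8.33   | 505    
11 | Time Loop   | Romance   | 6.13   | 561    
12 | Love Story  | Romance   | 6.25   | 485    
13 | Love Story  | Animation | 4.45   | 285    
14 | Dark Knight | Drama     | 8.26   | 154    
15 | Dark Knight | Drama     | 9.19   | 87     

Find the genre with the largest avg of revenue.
SELECT genre, AVG(revenue) as val
FROM movies
GROUP BY genre
ORDER BY val DESC
LIMIT 1

Result: Romance with avg(revenue) = 490.25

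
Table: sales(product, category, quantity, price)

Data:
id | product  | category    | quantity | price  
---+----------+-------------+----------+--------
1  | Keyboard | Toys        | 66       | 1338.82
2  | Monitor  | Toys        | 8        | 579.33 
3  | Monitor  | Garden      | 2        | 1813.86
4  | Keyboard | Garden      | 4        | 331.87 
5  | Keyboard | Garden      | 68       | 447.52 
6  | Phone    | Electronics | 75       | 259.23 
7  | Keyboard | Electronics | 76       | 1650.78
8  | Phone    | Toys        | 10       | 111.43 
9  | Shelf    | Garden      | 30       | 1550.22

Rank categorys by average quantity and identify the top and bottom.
SELECT category, AVG(quantity)
FROM sales
GROUP BY category
ORDER BY AVG(quantity)

All groups:
  Garden: 26.00
  Toys: 28.00
  Electronics: 75.50

Highest: Electronics (75.50)
Lowest: Garden (26.00)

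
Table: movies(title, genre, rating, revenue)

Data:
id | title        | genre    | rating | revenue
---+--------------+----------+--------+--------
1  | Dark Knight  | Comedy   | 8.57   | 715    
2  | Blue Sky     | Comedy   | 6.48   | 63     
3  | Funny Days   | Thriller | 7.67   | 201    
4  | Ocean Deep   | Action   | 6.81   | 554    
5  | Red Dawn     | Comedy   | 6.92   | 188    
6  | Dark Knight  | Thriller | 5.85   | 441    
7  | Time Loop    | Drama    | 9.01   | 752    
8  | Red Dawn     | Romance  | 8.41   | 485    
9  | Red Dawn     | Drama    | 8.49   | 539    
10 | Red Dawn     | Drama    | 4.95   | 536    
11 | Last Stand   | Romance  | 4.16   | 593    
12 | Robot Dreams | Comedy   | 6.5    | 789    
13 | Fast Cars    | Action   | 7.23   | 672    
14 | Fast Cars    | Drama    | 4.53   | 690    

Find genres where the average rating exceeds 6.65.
SELECT genre, AVG(rating)
FROM movies
GROUP BY genre
HAVING AVG(rating) > 6.65

Result:
  Action: avg=7.02
  Comedy: avg=7.12
  Drama: avg=6.75
  Thriller: avg=6.76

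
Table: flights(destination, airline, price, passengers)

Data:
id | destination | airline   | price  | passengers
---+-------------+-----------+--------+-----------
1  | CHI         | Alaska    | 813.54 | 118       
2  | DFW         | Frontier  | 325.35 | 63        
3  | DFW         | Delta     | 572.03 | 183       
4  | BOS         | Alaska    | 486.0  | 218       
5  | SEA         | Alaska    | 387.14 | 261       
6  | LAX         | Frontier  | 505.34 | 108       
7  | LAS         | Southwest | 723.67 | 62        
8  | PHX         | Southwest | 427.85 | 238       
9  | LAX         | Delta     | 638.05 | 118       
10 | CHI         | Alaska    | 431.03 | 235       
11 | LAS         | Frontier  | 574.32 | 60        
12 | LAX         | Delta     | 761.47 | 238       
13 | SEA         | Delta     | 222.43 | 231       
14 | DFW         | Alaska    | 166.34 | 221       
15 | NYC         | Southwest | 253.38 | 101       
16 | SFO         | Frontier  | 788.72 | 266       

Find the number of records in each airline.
SELECT airline, COUNT(*) as count
FROM flights
GROUP BY airline

Result:
  Alaska: 5
  Delta: 4
  Frontier: 4
  Southwest: 3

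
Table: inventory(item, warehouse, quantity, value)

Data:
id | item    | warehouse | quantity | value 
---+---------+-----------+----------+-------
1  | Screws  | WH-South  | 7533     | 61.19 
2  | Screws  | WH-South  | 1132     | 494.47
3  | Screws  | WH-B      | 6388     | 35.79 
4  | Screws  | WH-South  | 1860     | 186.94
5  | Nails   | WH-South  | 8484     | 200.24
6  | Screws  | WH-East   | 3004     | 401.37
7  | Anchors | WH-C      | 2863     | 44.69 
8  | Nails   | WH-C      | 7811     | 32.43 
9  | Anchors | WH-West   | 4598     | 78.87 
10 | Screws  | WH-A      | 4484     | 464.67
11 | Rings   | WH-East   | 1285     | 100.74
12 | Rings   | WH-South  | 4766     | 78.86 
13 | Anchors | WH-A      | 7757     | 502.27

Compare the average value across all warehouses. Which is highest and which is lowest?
SELECT warehouse, AVG(value)
FROM inventory
GROUP BY warehouse
ORDER BY AVG(value)

All groups:
  WH-B: 35.79
  WH-C: 38.56
  WH-West: 78.87
  WH-South: 204.34
  WH-East: 251.06
  WH-A: 483.47

Highest: WH-A (483.47)
Lowest: WH-B (35.79)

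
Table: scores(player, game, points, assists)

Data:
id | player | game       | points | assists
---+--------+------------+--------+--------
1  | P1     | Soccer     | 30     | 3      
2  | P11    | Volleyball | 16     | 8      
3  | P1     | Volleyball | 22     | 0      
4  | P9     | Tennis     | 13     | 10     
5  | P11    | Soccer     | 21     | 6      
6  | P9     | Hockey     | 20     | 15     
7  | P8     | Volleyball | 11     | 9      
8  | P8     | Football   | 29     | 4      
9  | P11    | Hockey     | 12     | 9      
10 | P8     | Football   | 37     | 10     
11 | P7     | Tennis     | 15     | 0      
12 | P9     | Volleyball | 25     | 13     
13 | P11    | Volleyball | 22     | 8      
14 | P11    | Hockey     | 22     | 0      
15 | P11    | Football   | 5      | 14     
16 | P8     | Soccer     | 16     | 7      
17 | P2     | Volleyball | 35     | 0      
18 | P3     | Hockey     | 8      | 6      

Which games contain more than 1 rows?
SELECT game, COUNT(*) as cnt
FROM scores
GROUP BY game
HAVING COUNT(*) > 1

Result:
  Football: 3
  Hockey: 4
  Soccer: 3
  Tennis: 2
  Volleyball: 6

Note: HAVING filters groups after aggregation, WHERE filters rows before.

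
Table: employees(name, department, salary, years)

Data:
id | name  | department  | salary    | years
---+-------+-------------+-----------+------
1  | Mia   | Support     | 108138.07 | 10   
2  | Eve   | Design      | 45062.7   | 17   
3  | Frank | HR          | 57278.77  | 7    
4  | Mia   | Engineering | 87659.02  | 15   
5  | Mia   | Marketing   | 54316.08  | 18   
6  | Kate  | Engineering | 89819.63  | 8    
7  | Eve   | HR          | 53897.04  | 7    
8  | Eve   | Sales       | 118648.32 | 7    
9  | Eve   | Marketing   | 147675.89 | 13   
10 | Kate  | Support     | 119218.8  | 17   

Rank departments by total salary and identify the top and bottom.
SELECT department, SUM(salary)
FROM employees
GROUP BY department
ORDER BY SUM(salary)

All groups:
  Design: 45062.70
  HR: 111175.81
  Sales: 118648.32
  Engineering: 177478.65
  Marketing: 201991.97
  Support: 227356.87

Highest: Support (227356.87)
Lowest: Design (45062.70)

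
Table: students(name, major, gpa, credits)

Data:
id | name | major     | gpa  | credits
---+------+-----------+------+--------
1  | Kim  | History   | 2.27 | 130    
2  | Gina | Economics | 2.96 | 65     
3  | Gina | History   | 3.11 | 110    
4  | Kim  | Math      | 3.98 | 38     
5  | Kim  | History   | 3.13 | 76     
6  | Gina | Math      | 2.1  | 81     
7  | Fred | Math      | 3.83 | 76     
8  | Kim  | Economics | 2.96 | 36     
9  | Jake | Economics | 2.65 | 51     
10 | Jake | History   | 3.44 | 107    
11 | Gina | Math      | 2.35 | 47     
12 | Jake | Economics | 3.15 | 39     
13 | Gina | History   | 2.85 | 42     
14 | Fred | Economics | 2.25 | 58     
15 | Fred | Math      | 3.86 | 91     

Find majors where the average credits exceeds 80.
SELECT major, AVG(credits)
FROM students
GROUP BY major
HAVING AVG(credits) > 80

Result:
  History: avg=93.00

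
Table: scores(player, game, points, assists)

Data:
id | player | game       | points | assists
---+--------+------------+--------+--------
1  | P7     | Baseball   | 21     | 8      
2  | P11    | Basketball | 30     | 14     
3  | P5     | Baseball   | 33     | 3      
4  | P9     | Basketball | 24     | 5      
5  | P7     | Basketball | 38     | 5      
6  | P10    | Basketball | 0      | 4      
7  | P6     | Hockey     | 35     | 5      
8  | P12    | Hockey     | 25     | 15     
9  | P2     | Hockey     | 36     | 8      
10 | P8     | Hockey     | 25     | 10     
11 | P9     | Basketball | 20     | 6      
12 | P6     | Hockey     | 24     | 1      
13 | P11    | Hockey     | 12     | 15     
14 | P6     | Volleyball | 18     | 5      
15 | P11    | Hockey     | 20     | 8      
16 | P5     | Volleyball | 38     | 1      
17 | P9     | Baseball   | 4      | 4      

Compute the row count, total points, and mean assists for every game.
SELECT game,
       COUNT(*) as cnt,
       SUM(points) as total_points,
       AVG(assists) as avg_assists
FROM scores
GROUP BY game

Result:
  Baseball: 3 records, 58 total points, 5.00 avg assists
  Basketball: 5 records, 112 total points, 6.80 avg assists
  Hockey: 7 records, 177 total points, 8.86 avg assists
  Volleyball: 2 records, 56 total points, 3.00 avg assists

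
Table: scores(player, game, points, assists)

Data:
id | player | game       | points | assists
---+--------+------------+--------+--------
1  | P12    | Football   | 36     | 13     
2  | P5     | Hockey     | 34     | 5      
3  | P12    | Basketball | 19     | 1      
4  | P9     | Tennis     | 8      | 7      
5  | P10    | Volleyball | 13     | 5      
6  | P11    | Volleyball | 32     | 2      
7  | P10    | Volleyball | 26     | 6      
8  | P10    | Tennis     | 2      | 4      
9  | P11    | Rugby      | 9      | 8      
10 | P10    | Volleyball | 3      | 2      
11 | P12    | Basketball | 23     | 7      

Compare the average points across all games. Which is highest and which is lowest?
SELECT game, AVG(points)
FROM scores
GROUP BY game
ORDER BY AVG(points)

All groups:
  Tennis: 5.00
  Rugby: 9.00
  Volleyball: 18.50
  Basketball: 21.00
  Hockey: 34.00
  Football: 36.00

Highest: Football (36.00)
Lowest: Tennis (5.00)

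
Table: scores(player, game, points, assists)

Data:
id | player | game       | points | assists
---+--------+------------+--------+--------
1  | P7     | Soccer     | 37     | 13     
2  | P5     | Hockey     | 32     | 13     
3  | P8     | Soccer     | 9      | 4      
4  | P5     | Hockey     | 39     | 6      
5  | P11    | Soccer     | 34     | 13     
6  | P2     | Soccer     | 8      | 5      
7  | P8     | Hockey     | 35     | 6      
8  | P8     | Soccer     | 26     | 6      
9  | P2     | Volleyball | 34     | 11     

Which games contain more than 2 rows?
SELECT game, COUNT(*) as cnt
FROM scores
GROUP BY game
HAVING COUNT(*) > 2

Result:
  Hockey: 3
  Soccer: 5

Note: HAVING filters groups after aggregation, WHERE filters rows before.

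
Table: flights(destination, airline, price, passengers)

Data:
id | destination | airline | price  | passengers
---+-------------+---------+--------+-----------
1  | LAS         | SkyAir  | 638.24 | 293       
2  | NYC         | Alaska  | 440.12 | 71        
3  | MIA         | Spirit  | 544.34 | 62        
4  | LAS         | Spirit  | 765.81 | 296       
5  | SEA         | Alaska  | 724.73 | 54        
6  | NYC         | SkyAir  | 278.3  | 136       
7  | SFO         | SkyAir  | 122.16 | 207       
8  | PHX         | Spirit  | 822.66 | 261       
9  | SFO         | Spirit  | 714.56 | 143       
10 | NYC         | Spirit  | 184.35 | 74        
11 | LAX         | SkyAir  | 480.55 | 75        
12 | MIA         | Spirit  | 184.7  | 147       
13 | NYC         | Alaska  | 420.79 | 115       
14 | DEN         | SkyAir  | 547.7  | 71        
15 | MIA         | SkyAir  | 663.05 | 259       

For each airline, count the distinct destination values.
SELECT airline, COUNT(DISTINCT destination)
FROM flights
GROUP BY airline

Result:
  Alaska: 2 distinct
  SkyAir: 6 distinct
  Spirit: 5 distinct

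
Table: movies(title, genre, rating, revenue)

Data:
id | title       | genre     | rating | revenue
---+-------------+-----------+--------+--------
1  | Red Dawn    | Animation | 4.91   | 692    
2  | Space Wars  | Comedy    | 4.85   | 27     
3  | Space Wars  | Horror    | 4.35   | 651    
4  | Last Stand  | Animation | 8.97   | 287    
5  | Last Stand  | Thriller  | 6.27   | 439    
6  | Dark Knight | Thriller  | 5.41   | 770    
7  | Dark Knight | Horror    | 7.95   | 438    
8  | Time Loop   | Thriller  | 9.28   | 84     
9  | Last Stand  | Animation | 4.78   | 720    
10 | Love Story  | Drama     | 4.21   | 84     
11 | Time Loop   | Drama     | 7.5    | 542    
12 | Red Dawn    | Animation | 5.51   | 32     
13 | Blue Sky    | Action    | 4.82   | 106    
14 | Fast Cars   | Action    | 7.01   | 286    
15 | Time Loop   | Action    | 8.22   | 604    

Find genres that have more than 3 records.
SELECT genre, COUNT(*) as cnt
FROM movies
GROUP BY genre
HAVING COUNT(*) > 3

Result:
  Animation: 4

Note: HAVING filters groups after aggregation, WHERE filters rows before.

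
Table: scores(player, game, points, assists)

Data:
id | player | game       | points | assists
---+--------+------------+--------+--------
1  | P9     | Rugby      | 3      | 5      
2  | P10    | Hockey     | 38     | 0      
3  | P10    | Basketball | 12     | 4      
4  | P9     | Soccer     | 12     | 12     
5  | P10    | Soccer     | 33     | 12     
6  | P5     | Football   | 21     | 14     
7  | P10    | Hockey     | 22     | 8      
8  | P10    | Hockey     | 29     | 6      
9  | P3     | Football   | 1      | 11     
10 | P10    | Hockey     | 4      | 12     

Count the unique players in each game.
SELECT game, COUNT(DISTINCT player)
FROM scores
GROUP BY game

Result:
  Basketball: 1 distinct
  Football: 2 distinct
  Hockey: 1 distinct
  Rugby: 1 distinct
  Soccer: 2 distinct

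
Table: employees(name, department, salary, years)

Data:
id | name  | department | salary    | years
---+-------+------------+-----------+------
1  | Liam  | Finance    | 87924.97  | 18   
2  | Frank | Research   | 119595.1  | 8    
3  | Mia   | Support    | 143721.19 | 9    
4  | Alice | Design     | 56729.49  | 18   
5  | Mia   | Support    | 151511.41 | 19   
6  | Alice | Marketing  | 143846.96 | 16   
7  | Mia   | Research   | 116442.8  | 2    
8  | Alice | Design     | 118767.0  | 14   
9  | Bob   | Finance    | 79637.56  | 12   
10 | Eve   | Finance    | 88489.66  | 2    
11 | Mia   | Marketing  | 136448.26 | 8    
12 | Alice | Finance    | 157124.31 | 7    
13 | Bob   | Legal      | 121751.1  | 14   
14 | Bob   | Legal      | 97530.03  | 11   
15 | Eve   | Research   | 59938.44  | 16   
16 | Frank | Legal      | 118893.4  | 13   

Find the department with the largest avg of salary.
SELECT department, AVG(salary) as val
FROM employees
GROUP BY department
ORDER BY val DESC
LIMIT 1

Result: Support with avg(salary) = 147616.30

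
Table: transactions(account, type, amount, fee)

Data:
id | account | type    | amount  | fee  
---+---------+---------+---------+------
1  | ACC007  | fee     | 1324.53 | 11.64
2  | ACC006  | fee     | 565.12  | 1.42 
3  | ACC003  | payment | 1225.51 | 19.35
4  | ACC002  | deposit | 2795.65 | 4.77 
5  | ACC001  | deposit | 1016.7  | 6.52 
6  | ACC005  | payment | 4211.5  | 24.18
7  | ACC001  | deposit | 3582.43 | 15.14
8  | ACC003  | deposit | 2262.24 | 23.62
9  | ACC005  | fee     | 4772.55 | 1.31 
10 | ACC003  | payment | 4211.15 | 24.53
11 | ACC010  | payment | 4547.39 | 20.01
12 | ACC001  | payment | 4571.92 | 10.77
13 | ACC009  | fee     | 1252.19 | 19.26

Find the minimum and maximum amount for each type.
SELECT type, MIN(amount), MAX(amount)
FROM transactions
GROUP BY type

Result:
  deposit: min=1016.70, max=3582.43
  fee: min=565.12, max=4772.55
  payment: min=1225.51, max=4571.92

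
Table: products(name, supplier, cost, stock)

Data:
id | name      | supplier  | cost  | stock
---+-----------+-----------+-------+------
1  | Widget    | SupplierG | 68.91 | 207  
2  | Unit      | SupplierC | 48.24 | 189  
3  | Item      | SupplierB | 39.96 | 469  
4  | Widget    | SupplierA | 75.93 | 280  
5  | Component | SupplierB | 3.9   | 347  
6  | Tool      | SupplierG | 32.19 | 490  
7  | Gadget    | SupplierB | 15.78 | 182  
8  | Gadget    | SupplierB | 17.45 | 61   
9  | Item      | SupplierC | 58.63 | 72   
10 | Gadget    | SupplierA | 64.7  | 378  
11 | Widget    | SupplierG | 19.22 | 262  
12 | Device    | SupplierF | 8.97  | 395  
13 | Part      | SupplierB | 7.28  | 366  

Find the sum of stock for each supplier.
SELECT supplier, SUM(stock) as result
FROM products
GROUP BY supplier

Result:
  SupplierA: 658
  SupplierB: 1425
  SupplierC: 261
  SupplierF: 395
  SupplierG: 959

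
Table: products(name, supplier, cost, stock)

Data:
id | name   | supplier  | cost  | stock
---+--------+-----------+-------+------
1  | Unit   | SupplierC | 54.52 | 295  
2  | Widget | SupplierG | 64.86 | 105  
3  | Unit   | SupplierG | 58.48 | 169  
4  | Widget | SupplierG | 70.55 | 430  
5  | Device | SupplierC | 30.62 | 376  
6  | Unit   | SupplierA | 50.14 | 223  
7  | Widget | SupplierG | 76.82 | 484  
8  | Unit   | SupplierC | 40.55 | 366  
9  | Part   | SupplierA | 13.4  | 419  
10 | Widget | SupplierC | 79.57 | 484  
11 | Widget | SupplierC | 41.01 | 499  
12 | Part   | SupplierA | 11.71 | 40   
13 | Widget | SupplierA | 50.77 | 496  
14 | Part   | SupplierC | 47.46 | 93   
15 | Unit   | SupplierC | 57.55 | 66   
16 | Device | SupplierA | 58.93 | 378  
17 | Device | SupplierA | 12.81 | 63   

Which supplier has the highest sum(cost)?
SELECT supplier, SUM(cost) as val
FROM products
GROUP BY supplier
ORDER BY val DESC
LIMIT 1

Result: SupplierC with sum(cost) = 351.28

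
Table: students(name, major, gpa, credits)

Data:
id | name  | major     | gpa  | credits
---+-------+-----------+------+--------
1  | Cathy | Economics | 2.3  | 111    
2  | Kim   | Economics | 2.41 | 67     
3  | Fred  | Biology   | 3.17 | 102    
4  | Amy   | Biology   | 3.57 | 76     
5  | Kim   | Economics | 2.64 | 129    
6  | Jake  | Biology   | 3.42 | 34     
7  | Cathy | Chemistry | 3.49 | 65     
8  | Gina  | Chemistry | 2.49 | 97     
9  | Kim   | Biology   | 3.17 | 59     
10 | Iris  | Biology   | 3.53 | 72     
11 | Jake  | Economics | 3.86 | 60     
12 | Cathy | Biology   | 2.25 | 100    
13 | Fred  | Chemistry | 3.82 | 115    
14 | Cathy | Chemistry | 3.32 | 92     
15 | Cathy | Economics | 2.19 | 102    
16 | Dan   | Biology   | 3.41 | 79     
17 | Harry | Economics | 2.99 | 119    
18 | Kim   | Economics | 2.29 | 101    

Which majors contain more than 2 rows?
SELECT major, COUNT(*) as cnt
FROM students
GROUP BY major
HAVING COUNT(*) > 2

Result:
  Biology: 7
  Chemistry: 4
  Economics: 7

Note: HAVING filters groups after aggregation, WHERE filters rows before.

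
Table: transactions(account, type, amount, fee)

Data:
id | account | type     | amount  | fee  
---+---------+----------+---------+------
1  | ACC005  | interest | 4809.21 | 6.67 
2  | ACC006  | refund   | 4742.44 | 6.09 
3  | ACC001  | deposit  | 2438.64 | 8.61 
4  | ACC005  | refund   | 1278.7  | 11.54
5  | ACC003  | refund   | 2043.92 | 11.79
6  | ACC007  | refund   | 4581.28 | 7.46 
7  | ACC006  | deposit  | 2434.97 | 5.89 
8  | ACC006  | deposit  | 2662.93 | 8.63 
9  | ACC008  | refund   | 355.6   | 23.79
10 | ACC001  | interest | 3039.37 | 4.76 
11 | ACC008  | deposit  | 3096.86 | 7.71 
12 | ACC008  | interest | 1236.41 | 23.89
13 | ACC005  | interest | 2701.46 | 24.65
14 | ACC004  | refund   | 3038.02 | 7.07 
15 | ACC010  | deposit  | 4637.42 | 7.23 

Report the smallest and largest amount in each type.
SELECT type, MIN(amount), MAX(amount)
FROM transactions
GROUP BY type

Result:
  deposit: min=2434.97, max=4637.42
  interest: min=1236.41, max=4809.21
  refund: min=355.60, max=4742.44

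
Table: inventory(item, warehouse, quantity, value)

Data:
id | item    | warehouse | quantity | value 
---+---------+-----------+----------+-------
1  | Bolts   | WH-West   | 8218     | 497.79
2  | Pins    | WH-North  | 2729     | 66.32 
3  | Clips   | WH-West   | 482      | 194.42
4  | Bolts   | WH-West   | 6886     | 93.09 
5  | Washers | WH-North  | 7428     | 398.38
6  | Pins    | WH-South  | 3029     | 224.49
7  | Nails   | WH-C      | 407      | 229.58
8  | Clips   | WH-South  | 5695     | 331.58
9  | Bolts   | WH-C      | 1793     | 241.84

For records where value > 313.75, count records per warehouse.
SELECT warehouse, COUNT(*)
FROM inventory
WHERE value > 313.75
GROUP BY warehouse

Note: WHERE filters rows before grouping.

Result:
  WH-North: 1
  WH-South: 1
  WH-West: 1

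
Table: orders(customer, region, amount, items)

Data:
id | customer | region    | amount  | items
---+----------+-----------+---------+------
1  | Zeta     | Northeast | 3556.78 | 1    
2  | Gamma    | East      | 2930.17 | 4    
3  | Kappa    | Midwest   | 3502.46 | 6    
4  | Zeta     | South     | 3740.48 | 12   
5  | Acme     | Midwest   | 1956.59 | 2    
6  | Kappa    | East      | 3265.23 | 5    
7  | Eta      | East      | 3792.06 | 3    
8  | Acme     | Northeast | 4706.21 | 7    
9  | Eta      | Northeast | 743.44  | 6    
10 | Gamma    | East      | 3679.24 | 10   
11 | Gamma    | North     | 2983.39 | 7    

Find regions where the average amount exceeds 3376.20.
SELECT region, AVG(amount)
FROM orders
GROUP BY region
HAVING AVG(amount) > 3376.20

Result:
  East: avg=3416.68
  South: avg=3740.48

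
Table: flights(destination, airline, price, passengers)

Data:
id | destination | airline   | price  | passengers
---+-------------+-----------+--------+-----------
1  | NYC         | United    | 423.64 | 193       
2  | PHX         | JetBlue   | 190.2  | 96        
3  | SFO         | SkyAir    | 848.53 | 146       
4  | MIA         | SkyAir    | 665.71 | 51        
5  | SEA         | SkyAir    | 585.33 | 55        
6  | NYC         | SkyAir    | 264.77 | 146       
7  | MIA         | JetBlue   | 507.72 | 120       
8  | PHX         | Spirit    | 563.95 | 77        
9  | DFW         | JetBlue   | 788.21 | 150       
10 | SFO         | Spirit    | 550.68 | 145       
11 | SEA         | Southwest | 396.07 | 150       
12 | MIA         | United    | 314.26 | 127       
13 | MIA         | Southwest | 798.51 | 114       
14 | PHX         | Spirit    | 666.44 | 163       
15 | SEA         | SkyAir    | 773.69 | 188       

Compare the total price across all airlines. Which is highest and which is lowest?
SELECT airline, SUM(price)
FROM flights
GROUP BY airline
ORDER BY SUM(price)

All groups:
  United: 737.90
  Southwest: 1194.58
  JetBlue: 1486.13
  Spirit: 1781.07
  SkyAir: 3138.03

Highest: SkyAir (3138.03)
Lowest: United (737.90)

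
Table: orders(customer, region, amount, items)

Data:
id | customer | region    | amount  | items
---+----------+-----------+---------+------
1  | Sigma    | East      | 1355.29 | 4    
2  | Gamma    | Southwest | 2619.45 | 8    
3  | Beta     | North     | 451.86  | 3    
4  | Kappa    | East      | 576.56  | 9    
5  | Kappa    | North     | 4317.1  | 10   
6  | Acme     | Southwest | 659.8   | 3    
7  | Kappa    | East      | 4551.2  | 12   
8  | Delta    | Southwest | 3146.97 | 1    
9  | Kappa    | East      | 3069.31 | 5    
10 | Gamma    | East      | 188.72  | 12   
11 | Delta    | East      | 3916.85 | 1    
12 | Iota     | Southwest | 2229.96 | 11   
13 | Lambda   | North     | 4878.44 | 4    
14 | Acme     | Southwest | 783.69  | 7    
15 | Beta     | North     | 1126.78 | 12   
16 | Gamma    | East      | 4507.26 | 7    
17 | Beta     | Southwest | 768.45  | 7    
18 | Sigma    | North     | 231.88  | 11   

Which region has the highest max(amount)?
SELECT region, MAX(amount) as val
FROM orders
GROUP BY region
ORDER BY val DESC
LIMIT 1

Result: North with max(amount) = 4878.44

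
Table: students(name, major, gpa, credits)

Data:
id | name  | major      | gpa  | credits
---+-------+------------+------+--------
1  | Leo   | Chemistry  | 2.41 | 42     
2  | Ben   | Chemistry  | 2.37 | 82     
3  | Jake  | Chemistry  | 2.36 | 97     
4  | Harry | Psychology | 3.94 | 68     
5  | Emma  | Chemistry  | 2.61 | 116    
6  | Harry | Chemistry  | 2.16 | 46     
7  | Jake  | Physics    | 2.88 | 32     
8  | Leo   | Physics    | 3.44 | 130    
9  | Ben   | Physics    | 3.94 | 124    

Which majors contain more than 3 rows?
SELECT major, COUNT(*) as cnt
FROM students
GROUP BY major
HAVING COUNT(*) > 3

Result:
  Chemistry: 5

Note: HAVING filters groups after aggregation, WHERE filters rows before.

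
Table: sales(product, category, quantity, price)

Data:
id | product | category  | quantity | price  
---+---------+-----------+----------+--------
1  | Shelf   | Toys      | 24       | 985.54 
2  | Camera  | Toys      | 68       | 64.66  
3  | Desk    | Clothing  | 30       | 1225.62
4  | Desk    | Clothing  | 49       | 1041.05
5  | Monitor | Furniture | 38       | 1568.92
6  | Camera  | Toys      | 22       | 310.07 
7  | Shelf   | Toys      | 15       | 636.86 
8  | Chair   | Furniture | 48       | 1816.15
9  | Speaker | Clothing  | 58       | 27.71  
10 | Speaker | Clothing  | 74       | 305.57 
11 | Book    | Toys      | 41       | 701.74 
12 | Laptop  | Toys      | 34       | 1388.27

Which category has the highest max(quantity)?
SELECT category, MAX(quantity) as val
FROM sales
GROUP BY category
ORDER BY val DESC
LIMIT 1

Result: Clothing with max(quantity) = 74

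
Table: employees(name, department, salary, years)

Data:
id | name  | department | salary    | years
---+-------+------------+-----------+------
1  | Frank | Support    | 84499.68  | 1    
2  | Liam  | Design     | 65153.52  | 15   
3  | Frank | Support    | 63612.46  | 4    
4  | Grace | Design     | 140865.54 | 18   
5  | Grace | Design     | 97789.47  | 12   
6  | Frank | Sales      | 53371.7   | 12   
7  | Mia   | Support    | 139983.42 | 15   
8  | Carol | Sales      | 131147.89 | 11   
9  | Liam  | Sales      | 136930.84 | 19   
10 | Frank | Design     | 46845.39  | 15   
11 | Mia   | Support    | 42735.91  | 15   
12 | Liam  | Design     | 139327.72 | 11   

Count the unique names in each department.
SELECT department, COUNT(DISTINCT name)
FROM employees
GROUP BY department

Result:
  Design: 3 distinct
  Sales: 3 distinct
  Support: 2 distinct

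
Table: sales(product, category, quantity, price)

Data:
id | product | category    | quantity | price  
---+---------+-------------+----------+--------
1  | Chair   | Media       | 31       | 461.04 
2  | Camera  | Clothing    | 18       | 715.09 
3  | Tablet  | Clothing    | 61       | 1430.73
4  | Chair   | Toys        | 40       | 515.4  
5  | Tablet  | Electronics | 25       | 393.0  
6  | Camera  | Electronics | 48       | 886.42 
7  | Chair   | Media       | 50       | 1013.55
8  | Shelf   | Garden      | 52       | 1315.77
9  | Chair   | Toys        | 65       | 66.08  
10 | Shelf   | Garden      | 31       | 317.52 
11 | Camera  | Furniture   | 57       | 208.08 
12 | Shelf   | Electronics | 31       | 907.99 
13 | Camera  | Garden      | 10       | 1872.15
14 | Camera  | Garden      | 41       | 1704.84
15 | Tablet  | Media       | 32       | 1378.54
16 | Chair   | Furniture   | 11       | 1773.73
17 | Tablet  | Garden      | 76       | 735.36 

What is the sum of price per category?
SELECT category, SUM(price) as result
FROM sales
GROUP BY category

Result:
  Clothing: 2145.82
  Electronics: 2187.41
  Furniture: 1981.81
  Garden: 5945.64
  Media: 2853.13
  Toys: 581.48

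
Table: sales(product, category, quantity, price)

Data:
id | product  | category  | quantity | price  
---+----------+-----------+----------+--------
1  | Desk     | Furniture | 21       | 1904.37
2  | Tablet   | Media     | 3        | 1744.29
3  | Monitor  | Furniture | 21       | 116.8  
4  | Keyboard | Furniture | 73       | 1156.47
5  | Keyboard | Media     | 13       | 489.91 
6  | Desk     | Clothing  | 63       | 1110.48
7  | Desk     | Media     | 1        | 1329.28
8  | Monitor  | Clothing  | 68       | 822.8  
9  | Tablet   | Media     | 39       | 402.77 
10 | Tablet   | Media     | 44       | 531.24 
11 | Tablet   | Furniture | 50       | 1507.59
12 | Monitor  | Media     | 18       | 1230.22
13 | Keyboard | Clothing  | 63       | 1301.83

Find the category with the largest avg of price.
SELECT category, AVG(price) as val
FROM sales
GROUP BY category
ORDER BY val DESC
LIMIT 1

Result: Furniture with avg(price) = 1171.31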